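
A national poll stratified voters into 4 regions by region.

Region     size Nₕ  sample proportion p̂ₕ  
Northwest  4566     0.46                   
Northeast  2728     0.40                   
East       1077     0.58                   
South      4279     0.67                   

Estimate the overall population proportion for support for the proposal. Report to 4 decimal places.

N = 4566 + 2728 + 1077 + 4279 = 12650.
Overall proportion = Σ (Nₕ/N)·p̂ₕ.
Σ Nₕp̂ₕ = 2100.36 + 1091.2 + 624.66 + 2866.93 = 6683.15.
6683.15 / 12650 = 0.528312... → 0.5283.

0.5283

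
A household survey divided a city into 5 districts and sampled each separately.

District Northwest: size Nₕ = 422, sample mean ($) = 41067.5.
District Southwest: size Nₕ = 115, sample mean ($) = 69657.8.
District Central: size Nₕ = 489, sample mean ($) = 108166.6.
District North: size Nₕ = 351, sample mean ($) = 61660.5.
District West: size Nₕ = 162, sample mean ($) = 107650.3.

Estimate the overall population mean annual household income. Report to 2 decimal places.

N = 422 + 115 + 489 + 351 + 162 = 1539.
Overall mean = Σ (Nₕ/N)·x̄ₕ — weight by population share, not a simple average.
Σ Nₕx̄ₕ = 422·41067.5 + 115·69657.8 + 489·108166.6 + 351·61660.5 + 162·107650.3 = 17330485 + 8010647 + 52893467.4 + 21642835.5 + 17439348.6 = 117316783.5.
Divide by N: 117316783.5 / 1539 = 76229.2290... → 76229.23.

76229.23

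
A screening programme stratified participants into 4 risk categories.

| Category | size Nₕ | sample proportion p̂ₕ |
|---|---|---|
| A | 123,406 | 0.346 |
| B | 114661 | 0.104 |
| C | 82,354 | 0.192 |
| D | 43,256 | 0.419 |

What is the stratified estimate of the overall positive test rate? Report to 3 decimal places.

N = 123406 + 114661 + 82354 + 43256 = 363677.
Overall proportion = Σ (Nₕ/N)·p̂ₕ.
Σ Nₕp̂ₕ = 42698.476 + 11924.744 + 15811.968 + 18124.264 = 88559.452.
88559.452 / 363677 = 0.24351... → 0.244.

0.244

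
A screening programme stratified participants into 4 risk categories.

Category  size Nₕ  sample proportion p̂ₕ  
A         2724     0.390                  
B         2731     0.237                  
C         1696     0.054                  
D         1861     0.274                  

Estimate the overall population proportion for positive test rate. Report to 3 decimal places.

0.256

Wₕ = Nₕ/N with N = 9012: 0.3023, 0.3030, 0.1882, 0.2065.
p̂_st = 0.3023·0.390 + 0.3030·0.237 + 0.1882·0.054 + 0.2065·0.274 ≈ 0.25645... → 0.256.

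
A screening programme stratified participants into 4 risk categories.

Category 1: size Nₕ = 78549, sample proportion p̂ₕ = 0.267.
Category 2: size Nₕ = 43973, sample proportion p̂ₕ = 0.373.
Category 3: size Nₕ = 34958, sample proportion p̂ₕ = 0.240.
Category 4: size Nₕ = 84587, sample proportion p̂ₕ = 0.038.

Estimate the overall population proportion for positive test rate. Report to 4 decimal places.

0.2023

N = 78549 + 43973 + 34958 + 84587 = 242067.
Overall proportion = Σ (Nₕ/N)·p̂ₕ.
Σ Nₕp̂ₕ = 20972.583 + 16401.929 + 8389.92 + 3214.306 = 48978.738.
48978.738 / 242067 = 0.202335... → 0.2023.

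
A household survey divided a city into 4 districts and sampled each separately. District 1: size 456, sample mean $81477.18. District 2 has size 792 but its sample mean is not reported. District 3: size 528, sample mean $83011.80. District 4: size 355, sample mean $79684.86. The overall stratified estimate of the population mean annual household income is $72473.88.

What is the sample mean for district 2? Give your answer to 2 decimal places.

N = 456 + 792 + 528 + 355 = 2131.
Overall total = μ·N = 72473.88·2131 = 154441838.28.
Subtract the known strata: 456·81477.18 + 528·83011.80 + 355·79684.86 = 109271949.78.
Remaining total for district 2: 154441838.28 − 109271949.78 = 45169888.5.
Divide by its size: 45169888.5 / 792 = 57032.6875 → 57032.69.

57032.69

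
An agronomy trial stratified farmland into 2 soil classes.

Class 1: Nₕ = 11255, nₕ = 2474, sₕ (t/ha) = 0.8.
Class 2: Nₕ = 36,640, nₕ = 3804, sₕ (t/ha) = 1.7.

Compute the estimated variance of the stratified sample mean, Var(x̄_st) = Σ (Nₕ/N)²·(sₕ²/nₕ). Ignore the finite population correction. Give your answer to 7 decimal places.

0.0004589

N = 47895; Wₕ = Nₕ/N.
class 1: (11255/47895)²·0.8²/2474 = 0.0000142854
class 2: (36640/47895)²·1.7²/3804 = 0.0004446189
Sum = 0.0004589042 → 0.0004589.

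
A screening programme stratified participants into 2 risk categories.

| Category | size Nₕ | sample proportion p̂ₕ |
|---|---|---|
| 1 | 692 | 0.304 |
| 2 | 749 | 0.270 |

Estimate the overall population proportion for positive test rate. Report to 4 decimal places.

0.2863

N = 692 + 749 = 1441.
Overall proportion = Σ (Nₕ/N)·p̂ₕ.
Σ Nₕp̂ₕ = 210.368 + 202.23 = 412.598.
412.598 / 1441 = 0.286328... → 0.2863.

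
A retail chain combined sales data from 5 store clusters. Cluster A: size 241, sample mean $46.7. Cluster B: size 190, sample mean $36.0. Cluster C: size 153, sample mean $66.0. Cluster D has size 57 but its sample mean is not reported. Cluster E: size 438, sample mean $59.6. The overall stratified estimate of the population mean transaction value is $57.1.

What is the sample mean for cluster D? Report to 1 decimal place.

128.3

Σ Nₕx̄ₕ = N·μ, so 57·x̄_D = 1079·57.1 − (241·46.7 + 190·36.0 + 153·66.0 + 438·59.6).
= 61610.9 − 54297.5 = 7313.4.
x̄_D = 7313.4 / 57 = 128.305... → 128.3.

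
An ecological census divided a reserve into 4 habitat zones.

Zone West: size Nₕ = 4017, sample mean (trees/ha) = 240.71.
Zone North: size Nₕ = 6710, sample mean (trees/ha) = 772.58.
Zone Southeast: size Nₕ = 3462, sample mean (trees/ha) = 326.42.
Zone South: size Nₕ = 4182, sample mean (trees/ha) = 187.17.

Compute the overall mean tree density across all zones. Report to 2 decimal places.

N = 4017 + 6710 + 3462 + 4182 = 18371.
The stratified mean weights each stratum mean by its population share Nₕ/N.
Σ Nₕx̄ₕ = 4017·240.71 + 6710·772.58 + 3462·326.42 + 4182·187.17 = 966932.07 + 5184011.8 + 1130066.04 + 782744.94 = 8063754.85.
Divide by N: 8063754.85 / 18371 = 438.9394... → 438.94.

438.94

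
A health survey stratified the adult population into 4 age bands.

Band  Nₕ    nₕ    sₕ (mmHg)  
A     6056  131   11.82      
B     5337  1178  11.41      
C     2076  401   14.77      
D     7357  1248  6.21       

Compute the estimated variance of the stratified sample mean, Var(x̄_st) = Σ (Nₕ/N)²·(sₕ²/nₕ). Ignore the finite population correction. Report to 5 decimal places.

N = 20826; Wₕ = Nₕ/N.
band A: (6056/20826)²·11.82²/131 = 0.09018279
band B: (5337/20826)²·11.41²/1178 = 0.00725786
band C: (2076/20826)²·14.77²/401 = 0.00540580
band D: (7357/20826)²·6.21²/1248 = 0.00385619
Sum = 0.10670264 → 0.10670.

0.10670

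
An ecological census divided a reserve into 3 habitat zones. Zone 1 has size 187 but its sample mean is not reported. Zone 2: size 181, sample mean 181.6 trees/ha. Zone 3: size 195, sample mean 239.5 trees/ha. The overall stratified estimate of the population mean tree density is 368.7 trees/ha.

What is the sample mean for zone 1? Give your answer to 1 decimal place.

684.5

N = 187 + 181 + 195 = 563.
Overall total = μ·N = 368.7·563 = 207578.1.
Subtract the known strata: 181·181.6 + 195·239.5 = 79572.1.
Remaining total for zone 1: 207578.1 − 79572.1 = 128006.
Divide by its size: 128006 / 187 = 684.524... → 684.5.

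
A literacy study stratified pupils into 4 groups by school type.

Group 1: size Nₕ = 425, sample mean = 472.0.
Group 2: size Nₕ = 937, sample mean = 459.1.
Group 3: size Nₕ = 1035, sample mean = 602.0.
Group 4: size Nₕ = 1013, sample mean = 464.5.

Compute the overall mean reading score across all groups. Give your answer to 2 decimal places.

505.68

N = 3410; weights Wₕ = Nₕ/N = (0.1246, 0.2748, 0.3035, 0.2971).
x̄_st = Σ Wₕ·x̄ₕ = 0.1246·472.0 + 0.2748·459.1 + 0.3035·602.0 + 0.2971·464.5 ≈ 505.6848...
→ 505.68.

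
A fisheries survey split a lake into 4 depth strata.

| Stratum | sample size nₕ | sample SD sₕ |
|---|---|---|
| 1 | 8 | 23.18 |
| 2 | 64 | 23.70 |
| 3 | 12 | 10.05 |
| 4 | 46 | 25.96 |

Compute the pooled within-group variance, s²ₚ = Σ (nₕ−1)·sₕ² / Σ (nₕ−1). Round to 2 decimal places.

Degrees of freedom: 7 + 63 + 11 + 45 = 126.
Σ(nₕ−1)sₕ² = 7·537.3124 + 63·561.69 + 11·101.0025 + 45·673.9216 = 70585.1563.
s²ₚ = 70585.1563 / 126 = 560.1997... → 560.20.

560.20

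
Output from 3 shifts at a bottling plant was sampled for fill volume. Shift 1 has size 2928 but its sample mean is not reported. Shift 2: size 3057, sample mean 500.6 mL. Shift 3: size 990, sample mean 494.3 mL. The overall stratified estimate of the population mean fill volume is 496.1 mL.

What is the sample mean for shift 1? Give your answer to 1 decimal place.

492.0

N = 2928 + 3057 + 990 = 6975.
Overall total = μ·N = 496.1·6975 = 3460297.5.
Subtract the known strata: 3057·500.6 + 990·494.3 = 2019691.2.
Remaining total for shift 1: 3460297.5 − 2019691.2 = 1440606.3.
Divide by its size: 1440606.3 / 2928 = 492.010... → 492.0.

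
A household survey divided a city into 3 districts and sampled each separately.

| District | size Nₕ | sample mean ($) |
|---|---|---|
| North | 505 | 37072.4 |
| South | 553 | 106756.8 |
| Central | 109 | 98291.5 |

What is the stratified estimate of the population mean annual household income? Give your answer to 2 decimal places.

N = 1167; weights Wₕ = Nₕ/N = (0.4327, 0.4739, 0.0934).
x̄_st = Σ Wₕ·x̄ₕ = 0.4327·37072.4 + 0.4739·106756.8 + 0.0934·98291.5 ≈ 75811.3504...
→ 75811.35.

75811.35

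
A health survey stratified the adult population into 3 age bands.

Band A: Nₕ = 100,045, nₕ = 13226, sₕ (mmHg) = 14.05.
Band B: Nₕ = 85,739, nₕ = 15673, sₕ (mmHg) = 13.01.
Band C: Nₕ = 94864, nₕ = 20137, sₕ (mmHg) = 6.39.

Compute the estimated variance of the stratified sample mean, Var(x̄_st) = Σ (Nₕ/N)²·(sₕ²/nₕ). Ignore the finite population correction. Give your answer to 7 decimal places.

0.0031363

N = 280648; Wₕ = Nₕ/N.
band A: (100045/280648)²·14.05²/13226 = 0.0018966666
band B: (85739/280648)²·13.01²/15673 = 0.0010079416
band C: (94864/280648)²·6.39²/20137 = 0.0002316786
Sum = 0.0031362869 → 0.0031363.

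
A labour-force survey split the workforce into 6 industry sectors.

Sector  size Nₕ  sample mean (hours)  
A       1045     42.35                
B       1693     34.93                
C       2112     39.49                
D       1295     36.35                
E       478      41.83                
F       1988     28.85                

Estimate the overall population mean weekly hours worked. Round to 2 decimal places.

36.14

N = 1045 + 1693 + 2112 + 1295 + 478 + 1988 = 8611.
Weight each subgroup mean by Nₕ/N and sum.
Σ Nₕx̄ₕ = 1045·42.35 + 1693·34.93 + 2112·39.49 + 1295·36.35 + 478·41.83 + 1988·28.85 = 44255.75 + 59136.49 + 83402.88 + 47073.25 + 19994.74 + 57353.8 = 311216.91.
Divide by N: 311216.91 / 8611 = 36.1418... → 36.14.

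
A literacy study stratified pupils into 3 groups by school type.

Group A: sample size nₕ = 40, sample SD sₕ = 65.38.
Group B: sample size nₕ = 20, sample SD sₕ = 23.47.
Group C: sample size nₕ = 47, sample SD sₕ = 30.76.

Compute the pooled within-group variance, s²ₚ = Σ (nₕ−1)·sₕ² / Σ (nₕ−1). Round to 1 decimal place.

2122.1

A: (40−1)·65.38² = 39·4274.5444 = 166707.2316
B: (20−1)·23.47² = 19·550.8409 = 10465.9771
C: (47−1)·30.76² = 46·946.1776 = 43524.1696
Numerator = 220697.3783; denominator = Σ(nₕ−1) = 104.
s²ₚ = 220697.3783/104 = 2122.090... → 2122.1.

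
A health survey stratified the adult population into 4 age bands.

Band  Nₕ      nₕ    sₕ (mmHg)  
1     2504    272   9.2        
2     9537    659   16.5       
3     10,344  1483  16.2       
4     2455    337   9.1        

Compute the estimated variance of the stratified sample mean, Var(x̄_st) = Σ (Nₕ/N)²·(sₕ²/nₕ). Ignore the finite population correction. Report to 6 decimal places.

N = 24840. Term for each stratum: Wₕ²sₕ²/nₕ.
Var(x̄_st) = 0.003162075 + 0.060897976 + 0.030687585 + 0.002400229 = 0.097147866 → 0.097148.

0.097148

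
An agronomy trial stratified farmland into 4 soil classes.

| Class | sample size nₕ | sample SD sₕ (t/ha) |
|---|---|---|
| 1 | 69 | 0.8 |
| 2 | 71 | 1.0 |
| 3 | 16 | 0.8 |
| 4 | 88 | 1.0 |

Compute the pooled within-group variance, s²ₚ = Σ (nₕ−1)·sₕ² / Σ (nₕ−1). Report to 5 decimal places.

1: (69−1)·0.8² = 68·0.64 = 43.52
2: (71−1)·1.0² = 70·1 = 70
3: (16−1)·0.8² = 15·0.64 = 9.6
4: (88−1)·1.0² = 87·1 = 87
Numerator = 210.12; denominator = Σ(nₕ−1) = 240.
s²ₚ = 210.12/240 = 0.8755 → 0.87550.

0.87550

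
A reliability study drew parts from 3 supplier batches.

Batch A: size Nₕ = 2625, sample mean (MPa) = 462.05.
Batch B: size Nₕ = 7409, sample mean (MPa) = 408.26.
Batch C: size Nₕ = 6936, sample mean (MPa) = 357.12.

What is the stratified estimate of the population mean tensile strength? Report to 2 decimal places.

395.68

N = 16970; weights Wₕ = Nₕ/N = (0.1547, 0.4366, 0.4087).
x̄_st = Σ Wₕ·x̄ₕ = 0.1547·462.05 + 0.4366·408.26 + 0.4087·357.12 ≈ 395.6785...
→ 395.68.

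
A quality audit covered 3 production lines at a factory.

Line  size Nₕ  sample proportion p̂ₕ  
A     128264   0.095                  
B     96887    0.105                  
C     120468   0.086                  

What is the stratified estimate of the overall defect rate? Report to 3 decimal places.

0.095

N = 128264 + 96887 + 120468 = 345619.
Overall proportion = Σ (Nₕ/N)·p̂ₕ.
Σ Nₕp̂ₕ = 12185.08 + 10173.135 + 10360.248 = 32718.463.
32718.463 / 345619 = 0.09467... → 0.095.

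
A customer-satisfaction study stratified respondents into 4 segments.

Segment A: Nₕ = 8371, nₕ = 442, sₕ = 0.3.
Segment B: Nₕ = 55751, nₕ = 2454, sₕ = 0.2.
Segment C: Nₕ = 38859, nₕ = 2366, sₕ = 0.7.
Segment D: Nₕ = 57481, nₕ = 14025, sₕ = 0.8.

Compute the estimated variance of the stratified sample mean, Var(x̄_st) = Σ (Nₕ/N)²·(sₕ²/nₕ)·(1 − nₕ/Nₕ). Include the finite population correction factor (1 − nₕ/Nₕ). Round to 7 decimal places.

0.0000182

N = 160462; Wₕ = Nₕ/N.
segment A: (8371/160462)²·0.3²/442·(1 − 442/8371) = 0.0000005249
segment B: (55751/160462)²·0.2²/2454·(1 − 2454/55751) = 0.0000018810
segment C: (38859/160462)²·0.7²/2366·(1 − 2366/38859) = 0.0000114061
segment D: (57481/160462)²·0.8²/14025·(1 − 14025/57481) = 0.0000044270
Sum = 0.0000182390 → 0.0000182.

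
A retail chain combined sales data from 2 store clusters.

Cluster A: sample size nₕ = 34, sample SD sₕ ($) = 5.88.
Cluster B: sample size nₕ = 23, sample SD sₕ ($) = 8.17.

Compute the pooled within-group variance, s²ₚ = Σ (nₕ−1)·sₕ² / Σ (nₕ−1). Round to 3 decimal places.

Degrees of freedom: 33 + 22 = 55.
Σ(nₕ−1)sₕ² = 33·34.5744 + 22·66.7489 = 2609.431.
s²ₚ = 2609.431 / 55 = 47.4442 → 47.444.

47.444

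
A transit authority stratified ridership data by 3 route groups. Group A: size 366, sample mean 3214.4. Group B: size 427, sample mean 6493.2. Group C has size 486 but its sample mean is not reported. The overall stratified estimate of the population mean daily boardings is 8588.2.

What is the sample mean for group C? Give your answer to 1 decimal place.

N = 366 + 427 + 486 = 1279.
Overall total = μ·N = 8588.2·1279 = 10984307.8.
Subtract the known strata: 366·3214.4 + 427·6493.2 = 3949066.8.
Remaining total for group C: 10984307.8 − 3949066.8 = 7035241.
Divide by its size: 7035241 / 486 = 14475.805... → 14475.8.

14475.8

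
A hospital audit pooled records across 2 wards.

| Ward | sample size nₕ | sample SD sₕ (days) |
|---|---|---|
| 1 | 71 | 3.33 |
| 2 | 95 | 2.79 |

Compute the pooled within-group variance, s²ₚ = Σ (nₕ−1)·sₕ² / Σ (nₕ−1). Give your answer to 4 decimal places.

1: (71−1)·3.33² = 70·11.0889 = 776.223
2: (95−1)·2.79² = 94·7.7841 = 731.7054
Numerator = 1507.9284; denominator = Σ(nₕ−1) = 164.
s²ₚ = 1507.9284/164 = 9.194685... → 9.1947.

9.1947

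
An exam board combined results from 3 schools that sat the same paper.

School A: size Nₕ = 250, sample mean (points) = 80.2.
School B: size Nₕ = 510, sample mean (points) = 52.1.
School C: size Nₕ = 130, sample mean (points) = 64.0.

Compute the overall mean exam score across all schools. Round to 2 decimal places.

N = 250 + 510 + 130 = 890.
Overall mean = Σ (Nₕ/N)·x̄ₕ — weight by population share, not a simple average.
Σ Nₕx̄ₕ = 250·80.2 + 510·52.1 + 130·64.0 = 20050 + 26571 + 8320 = 54941.
Divide by N: 54941 / 890 = 61.7315... → 61.73.

61.73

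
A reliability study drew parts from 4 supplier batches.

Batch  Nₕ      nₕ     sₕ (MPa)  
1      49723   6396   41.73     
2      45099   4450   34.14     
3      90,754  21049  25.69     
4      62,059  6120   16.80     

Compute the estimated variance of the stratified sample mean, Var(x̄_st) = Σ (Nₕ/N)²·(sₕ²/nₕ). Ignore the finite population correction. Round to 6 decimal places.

0.026772

N = 247635; Wₕ = Nₕ/N.
batch 1: (49723/247635)²·41.73²/6396 = 0.010976880
batch 2: (45099/247635)²·34.14²/4450 = 0.008687139
batch 3: (90754/247635)²·25.69²/21049 = 0.004211184
batch 4: (62059/247635)²·16.80²/6120 = 0.002896361
Sum = 0.026771564 → 0.026772.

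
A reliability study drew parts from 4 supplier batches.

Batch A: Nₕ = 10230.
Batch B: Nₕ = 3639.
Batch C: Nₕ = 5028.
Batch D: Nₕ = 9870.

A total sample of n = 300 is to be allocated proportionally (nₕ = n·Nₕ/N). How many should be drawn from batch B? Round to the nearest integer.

N = 10230 + 3639 + 5028 + 9870 = 28767.
n_B = 300·3639/28767 = 37.950... → 38.

38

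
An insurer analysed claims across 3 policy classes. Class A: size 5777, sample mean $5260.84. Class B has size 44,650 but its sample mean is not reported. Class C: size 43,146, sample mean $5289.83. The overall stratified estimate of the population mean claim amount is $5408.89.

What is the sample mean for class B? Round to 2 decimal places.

5543.09

N = 5777 + 44650 + 43146 = 93573.
Overall total = μ·N = 5408.89·93573 = 506126063.97.
Subtract the known strata: 5777·5260.84 + 43146·5289.83 = 258626877.86.
Remaining total for class B: 506126063.97 − 258626877.86 = 247499186.11.
Divide by its size: 247499186.11 / 44650 = 5543.0949... → 5543.09.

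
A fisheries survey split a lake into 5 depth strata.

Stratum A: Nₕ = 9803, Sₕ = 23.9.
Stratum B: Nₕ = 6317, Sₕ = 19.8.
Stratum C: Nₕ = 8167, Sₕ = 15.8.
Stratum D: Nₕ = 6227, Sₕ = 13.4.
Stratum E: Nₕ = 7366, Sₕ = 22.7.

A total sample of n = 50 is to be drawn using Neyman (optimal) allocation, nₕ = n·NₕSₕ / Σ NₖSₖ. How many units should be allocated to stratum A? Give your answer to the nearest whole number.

Σ NₕSₕ = 9803·23.9 + 6317·19.8 + 8167·15.8 + 6227·13.4 + 7366·22.7 = 739056.9.
Share for A: 234291.7/739056.9 = 0.31701.
n_A = 50 × 0.31701 = 15.851... → 16.

16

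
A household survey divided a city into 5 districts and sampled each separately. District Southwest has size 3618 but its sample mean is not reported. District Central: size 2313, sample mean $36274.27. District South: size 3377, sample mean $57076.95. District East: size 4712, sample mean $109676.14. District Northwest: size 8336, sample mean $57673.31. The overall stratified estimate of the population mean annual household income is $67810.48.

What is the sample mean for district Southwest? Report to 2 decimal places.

Σ Nₕx̄ₕ = N·μ, so 3618·x̄_Southwest = 22356·67810.48 − (2313·36274.27 + 3377·57076.95 + 4712·109676.14 + 8336·57673.31).
= 1515971090.88 − 1274209930.5 = 241761160.38.
x̄_Southwest = 241761160.38 / 3618 = 66821.7690... → 66821.77.

66821.77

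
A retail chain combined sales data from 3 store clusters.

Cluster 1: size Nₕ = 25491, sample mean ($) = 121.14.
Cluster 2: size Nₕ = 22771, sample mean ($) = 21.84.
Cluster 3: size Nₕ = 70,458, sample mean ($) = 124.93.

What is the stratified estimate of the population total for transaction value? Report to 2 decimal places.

12387616.32

Estimate total by summing Nₕ·x̄ₕ over strata.
25491·121.14 + 22771·21.84 + 70458·124.93 = 3087979.74 + 497318.64 + 8802317.94 = 12387616.32.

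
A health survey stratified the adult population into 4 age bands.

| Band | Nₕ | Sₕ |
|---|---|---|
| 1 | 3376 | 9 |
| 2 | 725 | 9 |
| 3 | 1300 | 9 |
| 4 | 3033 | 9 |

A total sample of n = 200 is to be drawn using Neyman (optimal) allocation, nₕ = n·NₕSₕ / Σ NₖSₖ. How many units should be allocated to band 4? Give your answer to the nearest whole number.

72

1: NₕSₕ = 3376·9 = 30384
2: NₕSₕ = 725·9 = 6525
3: NₕSₕ = 1300·9 = 11700
4: NₕSₕ = 3033·9 = 27297
Σ NₕSₕ = 75906.
n_4 = 200·27297/75906 = 71.923... → 72.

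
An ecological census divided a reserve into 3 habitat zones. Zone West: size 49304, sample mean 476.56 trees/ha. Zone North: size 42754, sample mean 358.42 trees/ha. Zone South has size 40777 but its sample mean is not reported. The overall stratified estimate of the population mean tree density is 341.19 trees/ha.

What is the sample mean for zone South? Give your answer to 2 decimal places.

N = 49304 + 42754 + 40777 = 132835.
Overall total = μ·N = 341.19·132835 = 45321973.65.
Subtract the known strata: 49304·476.56 + 42754·358.42 = 38820202.92.
Remaining total for zone South: 45321973.65 − 38820202.92 = 6501770.73.
Divide by its size: 6501770.73 / 40777 = 159.4470... → 159.45.

159.45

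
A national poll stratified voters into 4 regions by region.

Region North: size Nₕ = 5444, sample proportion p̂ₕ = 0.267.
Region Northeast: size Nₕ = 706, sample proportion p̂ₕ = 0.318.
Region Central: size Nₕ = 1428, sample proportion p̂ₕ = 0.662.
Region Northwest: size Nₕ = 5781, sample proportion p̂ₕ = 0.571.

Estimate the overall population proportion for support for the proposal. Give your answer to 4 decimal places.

0.4435

Wₕ = Nₕ/N with N = 13359: 0.4075, 0.0528, 0.1069, 0.4327.
p̂_st = 0.4075·0.267 + 0.0528·0.318 + 0.1069·0.662 + 0.4327·0.571 ≈ 0.443472... → 0.4435.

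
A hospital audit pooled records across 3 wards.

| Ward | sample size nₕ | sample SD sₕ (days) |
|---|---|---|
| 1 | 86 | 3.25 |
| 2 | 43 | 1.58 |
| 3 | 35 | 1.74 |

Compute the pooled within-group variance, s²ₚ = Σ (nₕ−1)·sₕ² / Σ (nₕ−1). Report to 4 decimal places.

Degrees of freedom: 85 + 42 + 34 = 161.
Σ(nₕ−1)sₕ² = 85·10.5625 + 42·2.4964 + 34·3.0276 = 1105.5997.
s²ₚ = 1105.5997 / 161 = 6.867079... → 6.8671.

6.8671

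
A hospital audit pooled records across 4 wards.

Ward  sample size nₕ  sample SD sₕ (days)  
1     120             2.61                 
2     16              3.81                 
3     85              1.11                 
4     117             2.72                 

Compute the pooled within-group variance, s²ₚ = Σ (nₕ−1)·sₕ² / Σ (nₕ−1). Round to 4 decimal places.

Degrees of freedom: 119 + 15 + 84 + 116 = 334.
Σ(nₕ−1)sₕ² = 119·6.8121 + 15·14.5161 + 84·1.2321 + 116·7.3984 = 1990.0922.
s²ₚ = 1990.0922 / 334 = 5.958360... → 5.9584.

5.9584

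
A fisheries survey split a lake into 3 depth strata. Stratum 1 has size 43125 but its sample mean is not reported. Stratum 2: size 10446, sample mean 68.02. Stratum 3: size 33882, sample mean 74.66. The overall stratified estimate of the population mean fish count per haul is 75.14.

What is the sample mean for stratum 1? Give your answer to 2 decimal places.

77.24

N = 43125 + 10446 + 33882 = 87453.
Overall total = μ·N = 75.14·87453 = 6571218.42.
Subtract the known strata: 10446·68.02 + 33882·74.66 = 3240167.04.
Remaining total for stratum 1: 6571218.42 − 3240167.04 = 3331051.38.
Divide by its size: 3331051.38 / 43125 = 77.2418... → 77.24.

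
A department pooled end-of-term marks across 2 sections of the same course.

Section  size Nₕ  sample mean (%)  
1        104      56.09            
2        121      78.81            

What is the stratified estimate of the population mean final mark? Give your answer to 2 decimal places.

N = 225; weights Wₕ = Nₕ/N = (0.4622, 0.5378).
x̄_st = Σ Wₕ·x̄ₕ = 0.4622·56.09 + 0.5378·78.81 ≈ 68.3083...
→ 68.31.

68.31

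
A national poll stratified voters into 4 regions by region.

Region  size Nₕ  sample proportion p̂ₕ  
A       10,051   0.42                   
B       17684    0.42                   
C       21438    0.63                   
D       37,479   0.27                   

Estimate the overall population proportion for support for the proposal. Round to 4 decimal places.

0.4071

Wₕ = Nₕ/N with N = 86652: 0.1160, 0.2041, 0.2474, 0.4325.
p̂_st = 0.1160·0.42 + 0.2041·0.42 + 0.2474·0.63 + 0.4325·0.27 ≈ 0.407076... → 0.4071.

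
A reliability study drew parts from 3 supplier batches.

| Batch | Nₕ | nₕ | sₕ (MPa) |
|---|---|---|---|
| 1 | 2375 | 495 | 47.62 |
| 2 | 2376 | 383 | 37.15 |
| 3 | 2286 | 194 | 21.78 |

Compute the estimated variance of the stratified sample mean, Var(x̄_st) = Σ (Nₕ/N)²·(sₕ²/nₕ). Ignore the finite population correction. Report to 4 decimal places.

1.1907

N = 7037. Term for each stratum: Wₕ²sₕ²/nₕ.
Var(x̄_st) = 0.5218260 + 0.4108059 + 0.2580426 = 1.1906744 → 1.1907.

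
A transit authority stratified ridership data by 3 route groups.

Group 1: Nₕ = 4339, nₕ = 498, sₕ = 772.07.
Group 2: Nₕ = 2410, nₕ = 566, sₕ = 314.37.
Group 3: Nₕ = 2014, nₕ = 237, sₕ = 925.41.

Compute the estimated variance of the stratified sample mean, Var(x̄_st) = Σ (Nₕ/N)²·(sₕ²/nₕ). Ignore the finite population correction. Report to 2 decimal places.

497.54

N = 8763; Wₕ = Nₕ/N.
group 1: (4339/8763)²·772.07²/498 = 293.46593
group 2: (2410/8763)²·314.37²/566 = 13.20670
group 3: (2014/8763)²·925.41²/237 = 190.86810
Sum = 497.54072 → 497.54.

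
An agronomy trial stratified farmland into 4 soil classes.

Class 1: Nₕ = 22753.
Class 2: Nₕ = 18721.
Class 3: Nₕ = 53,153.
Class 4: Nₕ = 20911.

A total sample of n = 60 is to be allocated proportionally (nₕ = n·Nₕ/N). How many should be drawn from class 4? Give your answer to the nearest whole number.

11

Share of class 4 = 20911/115538 = 0.18099.
Allocate 60 × 0.18099 = 10.859... → 11.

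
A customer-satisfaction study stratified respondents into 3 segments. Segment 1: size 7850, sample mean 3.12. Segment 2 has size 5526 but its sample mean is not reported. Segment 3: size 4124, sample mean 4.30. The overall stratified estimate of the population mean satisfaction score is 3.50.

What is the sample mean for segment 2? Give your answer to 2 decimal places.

N = 7850 + 5526 + 4124 = 17500.
Overall total = μ·N = 3.50·17500 = 61250.
Subtract the known strata: 7850·3.12 + 4124·4.30 = 42225.2.
Remaining total for segment 2: 61250 − 42225.2 = 19024.8.
Divide by its size: 19024.8 / 5526 = 3.4428... → 3.44.

3.44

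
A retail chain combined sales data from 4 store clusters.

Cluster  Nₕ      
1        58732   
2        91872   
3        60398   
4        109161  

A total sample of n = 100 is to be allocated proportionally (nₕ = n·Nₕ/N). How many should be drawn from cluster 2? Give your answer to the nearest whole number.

Share of cluster 2 = 91872/320163 = 0.28695.
Allocate 100 × 0.28695 = 28.695... → 29.

29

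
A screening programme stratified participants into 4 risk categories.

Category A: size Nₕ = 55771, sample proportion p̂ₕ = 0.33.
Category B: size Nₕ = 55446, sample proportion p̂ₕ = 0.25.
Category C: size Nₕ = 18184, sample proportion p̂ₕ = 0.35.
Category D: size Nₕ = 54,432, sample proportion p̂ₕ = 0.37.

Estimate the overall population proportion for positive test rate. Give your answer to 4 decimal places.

Wₕ = Nₕ/N with N = 183833: 0.3034, 0.3016, 0.0989, 0.2961.
p̂_st = 0.3034·0.33 + 0.3016·0.25 + 0.0989·0.35 + 0.2961·0.37 ≈ 0.319693... → 0.3197.

0.3197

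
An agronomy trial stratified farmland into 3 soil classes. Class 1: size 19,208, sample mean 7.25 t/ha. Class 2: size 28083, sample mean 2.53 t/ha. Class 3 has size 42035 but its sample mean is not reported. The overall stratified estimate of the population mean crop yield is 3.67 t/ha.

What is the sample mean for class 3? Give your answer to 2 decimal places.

2.80

N = 19208 + 28083 + 42035 = 89326.
Overall total = μ·N = 3.67·89326 = 327826.42.
Subtract the known strata: 19208·7.25 + 28083·2.53 = 210307.99.
Remaining total for class 3: 327826.42 − 210307.99 = 117518.43.
Divide by its size: 117518.43 / 42035 = 2.7957... → 2.80.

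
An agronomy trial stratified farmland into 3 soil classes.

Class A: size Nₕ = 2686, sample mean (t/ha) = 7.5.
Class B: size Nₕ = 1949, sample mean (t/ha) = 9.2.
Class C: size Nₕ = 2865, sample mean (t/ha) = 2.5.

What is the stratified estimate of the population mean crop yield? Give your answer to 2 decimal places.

6.03

N = 2686 + 1949 + 2865 = 7500.
The stratified mean weights each stratum mean by its population share Nₕ/N.
Σ Nₕx̄ₕ = 2686·7.5 + 1949·9.2 + 2865·2.5 = 20145 + 17930.8 + 7162.5 = 45238.3.
Divide by N: 45238.3 / 7500 = 6.0318... → 6.03.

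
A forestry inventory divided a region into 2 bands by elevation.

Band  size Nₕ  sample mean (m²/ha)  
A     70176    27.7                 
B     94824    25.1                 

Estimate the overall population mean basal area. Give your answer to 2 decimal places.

x̄_st = (Σ Nₕx̄ₕ) / (Σ Nₕ) = (70176·27.7 + 94824·25.1) / 165000
= 4323957.6 / 165000 = 26.2058... → 26.21.

26.21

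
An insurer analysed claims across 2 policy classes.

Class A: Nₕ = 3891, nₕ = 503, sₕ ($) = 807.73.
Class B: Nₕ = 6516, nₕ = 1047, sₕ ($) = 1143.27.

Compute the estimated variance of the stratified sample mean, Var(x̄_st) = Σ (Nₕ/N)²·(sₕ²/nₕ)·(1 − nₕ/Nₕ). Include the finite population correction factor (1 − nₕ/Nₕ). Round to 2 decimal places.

568.64

N = 10407; Wₕ = Nₕ/N.
class A: (3891/10407)²·807.73²/503·(1 − 503/3891) = 157.87667
class B: (6516/10407)²·1143.27²/1047·(1 − 1047/6516) = 410.76064
Sum = 568.63731 → 568.64.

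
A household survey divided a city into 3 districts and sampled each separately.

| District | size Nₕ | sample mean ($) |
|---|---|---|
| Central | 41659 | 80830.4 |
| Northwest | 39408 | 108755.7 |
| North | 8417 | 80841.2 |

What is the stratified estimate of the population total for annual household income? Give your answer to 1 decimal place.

8333598639.6

Central: 41659·80830.4 = 3367313633.6
Northwest: 39408·108755.7 = 4285844625.6
North: 8417·80841.2 = 680440380.4
τ̂ = Σ Nₕx̄ₕ = 8333598639.6.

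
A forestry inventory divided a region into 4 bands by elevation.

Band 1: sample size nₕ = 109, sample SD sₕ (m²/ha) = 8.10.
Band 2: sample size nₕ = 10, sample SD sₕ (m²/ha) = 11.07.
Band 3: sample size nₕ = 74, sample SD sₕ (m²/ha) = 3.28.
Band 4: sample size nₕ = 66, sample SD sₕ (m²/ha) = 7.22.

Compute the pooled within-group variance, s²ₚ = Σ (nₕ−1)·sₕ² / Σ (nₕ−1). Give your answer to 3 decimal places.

1: (109−1)·8.10² = 108·65.61 = 7085.88
2: (10−1)·11.07² = 9·122.5449 = 1102.9041
3: (74−1)·3.28² = 73·10.7584 = 785.3632
4: (66−1)·7.22² = 65·52.1284 = 3388.346
Numerator = 12362.4933; denominator = Σ(nₕ−1) = 255.
s²ₚ = 12362.4933/255 = 48.48037... → 48.480.

48.480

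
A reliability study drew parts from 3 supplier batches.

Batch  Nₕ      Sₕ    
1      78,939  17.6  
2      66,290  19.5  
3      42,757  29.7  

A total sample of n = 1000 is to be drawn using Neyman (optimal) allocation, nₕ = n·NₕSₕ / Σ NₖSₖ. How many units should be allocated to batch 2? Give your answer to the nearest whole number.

1: NₕSₕ = 78939·17.6 = 1389326.4
2: NₕSₕ = 66290·19.5 = 1292655
3: NₕSₕ = 42757·29.7 = 1269882.9
Σ NₕSₕ = 3951864.3.
n_2 = 1000·1292655/3951864.3 = 327.100... → 327.

327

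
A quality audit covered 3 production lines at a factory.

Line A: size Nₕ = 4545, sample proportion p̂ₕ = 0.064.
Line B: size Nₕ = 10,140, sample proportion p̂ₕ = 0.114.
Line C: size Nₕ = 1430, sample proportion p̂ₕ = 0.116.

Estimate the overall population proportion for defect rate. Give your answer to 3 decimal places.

Wₕ = Nₕ/N with N = 16115: 0.2820, 0.6292, 0.0887.
p̂_st = 0.2820·0.064 + 0.6292·0.114 + 0.0887·0.116 ≈ 0.10008... → 0.100.

0.100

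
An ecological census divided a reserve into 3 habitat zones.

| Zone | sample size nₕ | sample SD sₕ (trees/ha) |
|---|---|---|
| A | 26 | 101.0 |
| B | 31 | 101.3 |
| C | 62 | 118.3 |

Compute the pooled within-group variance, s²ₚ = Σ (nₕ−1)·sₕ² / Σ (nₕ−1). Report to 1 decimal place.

A: (26−1)·101.0² = 25·10201 = 255025
B: (31−1)·101.3² = 30·10261.69 = 307850.7
C: (62−1)·118.3² = 61·13994.89 = 853688.29
Numerator = 1416563.99; denominator = Σ(nₕ−1) = 116.
s²ₚ = 1416563.99/116 = 12211.759... → 12211.8.

12211.8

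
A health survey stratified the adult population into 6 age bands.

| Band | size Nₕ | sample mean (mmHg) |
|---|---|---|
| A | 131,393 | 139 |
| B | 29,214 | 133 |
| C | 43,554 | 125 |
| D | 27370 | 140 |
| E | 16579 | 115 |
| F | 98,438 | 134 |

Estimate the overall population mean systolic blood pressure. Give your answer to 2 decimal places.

134.25

x̄_st = (Σ Nₕx̄ₕ) / (Σ Nₕ) = (131393·139 + 29214·133 + 43554·125 + 27370·140 + 16579·115 + 98438·134) / 346548
= 46522416 / 346548 = 134.2452... → 134.25.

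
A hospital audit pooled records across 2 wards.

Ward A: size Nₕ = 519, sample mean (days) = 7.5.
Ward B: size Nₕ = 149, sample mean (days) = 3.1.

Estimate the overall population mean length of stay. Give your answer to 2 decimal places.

6.52

x̄_st = (Σ Nₕx̄ₕ) / (Σ Nₕ) = (519·7.5 + 149·3.1) / 668
= 4354.4 / 668 = 6.5186... → 6.52.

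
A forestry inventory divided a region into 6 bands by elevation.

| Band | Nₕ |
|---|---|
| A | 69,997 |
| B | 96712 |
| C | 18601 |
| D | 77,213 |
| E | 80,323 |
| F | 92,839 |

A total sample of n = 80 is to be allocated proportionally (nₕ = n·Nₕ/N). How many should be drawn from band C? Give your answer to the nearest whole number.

N = 69997 + 96712 + 18601 + 77213 + 80323 + 92839 = 435685.
n_C = 80·18601/435685 = 3.415... → 3.

3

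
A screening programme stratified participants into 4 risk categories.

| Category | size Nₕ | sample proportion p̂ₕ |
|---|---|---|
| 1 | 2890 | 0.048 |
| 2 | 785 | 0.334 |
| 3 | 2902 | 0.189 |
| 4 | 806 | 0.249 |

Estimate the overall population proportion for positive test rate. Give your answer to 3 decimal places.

N = 2890 + 785 + 2902 + 806 = 7383.
Overall proportion = Σ (Nₕ/N)·p̂ₕ.
Σ Nₕp̂ₕ = 138.72 + 262.19 + 548.478 + 200.694 = 1150.082.
1150.082 / 7383 = 0.15577... → 0.156.

0.156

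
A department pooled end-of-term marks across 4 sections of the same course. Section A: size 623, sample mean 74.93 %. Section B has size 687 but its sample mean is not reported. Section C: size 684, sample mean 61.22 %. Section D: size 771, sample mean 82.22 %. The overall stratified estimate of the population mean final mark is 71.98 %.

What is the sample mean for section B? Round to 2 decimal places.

68.53

N = 623 + 687 + 684 + 771 = 2765.
Overall total = μ·N = 71.98·2765 = 199024.7.
Subtract the known strata: 623·74.93 + 684·61.22 + 771·82.22 = 151947.49.
Remaining total for section B: 199024.7 − 151947.49 = 47077.21.
Divide by its size: 47077.21 / 687 = 68.5258... → 68.53.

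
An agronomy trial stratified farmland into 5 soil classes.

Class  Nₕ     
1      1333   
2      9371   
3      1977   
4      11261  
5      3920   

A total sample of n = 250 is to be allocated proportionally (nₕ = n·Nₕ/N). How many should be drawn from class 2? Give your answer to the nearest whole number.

N = 1333 + 9371 + 1977 + 11261 + 3920 = 27862.
n_2 = 250·9371/27862 = 84.084... → 84.

84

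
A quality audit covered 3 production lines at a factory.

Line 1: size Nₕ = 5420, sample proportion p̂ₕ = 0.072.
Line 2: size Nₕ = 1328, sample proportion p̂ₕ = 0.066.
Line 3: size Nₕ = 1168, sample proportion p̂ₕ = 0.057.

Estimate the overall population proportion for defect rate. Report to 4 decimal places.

N = 5420 + 1328 + 1168 = 7916.
Overall proportion = Σ (Nₕ/N)·p̂ₕ.
Σ Nₕp̂ₕ = 390.24 + 87.648 + 66.576 = 544.464.
544.464 / 7916 = 0.068780... → 0.0688.

0.0688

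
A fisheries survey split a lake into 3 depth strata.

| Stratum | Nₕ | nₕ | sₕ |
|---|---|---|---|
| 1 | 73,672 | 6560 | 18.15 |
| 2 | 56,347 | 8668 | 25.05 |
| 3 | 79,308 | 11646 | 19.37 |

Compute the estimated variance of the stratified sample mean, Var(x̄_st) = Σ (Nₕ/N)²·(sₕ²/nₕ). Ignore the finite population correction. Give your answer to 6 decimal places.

N = 209327. Term for each stratum: Wₕ²sₕ²/nₕ.
Var(x̄_st) = 0.006220193 + 0.005245509 + 0.004624512 = 0.016090214 → 0.016090.

0.016090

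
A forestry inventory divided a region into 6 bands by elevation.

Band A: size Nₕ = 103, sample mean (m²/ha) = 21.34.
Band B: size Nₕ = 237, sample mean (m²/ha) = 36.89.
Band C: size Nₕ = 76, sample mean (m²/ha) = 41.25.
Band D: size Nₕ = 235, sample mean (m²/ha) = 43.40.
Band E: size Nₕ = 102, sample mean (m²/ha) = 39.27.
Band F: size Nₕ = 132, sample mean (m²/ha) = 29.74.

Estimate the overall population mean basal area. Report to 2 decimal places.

N = 103 + 237 + 76 + 235 + 102 + 132 = 885.
Weight each subgroup mean by Nₕ/N and sum.
Σ Nₕx̄ₕ = 103·21.34 + 237·36.89 + 76·41.25 + 235·43.40 + 102·39.27 + 132·29.74 = 2198.02 + 8742.93 + 3135 + 10199 + 4005.54 + 3925.68 = 32206.17.
Divide by N: 32206.17 / 885 = 36.3912... → 36.39.

36.39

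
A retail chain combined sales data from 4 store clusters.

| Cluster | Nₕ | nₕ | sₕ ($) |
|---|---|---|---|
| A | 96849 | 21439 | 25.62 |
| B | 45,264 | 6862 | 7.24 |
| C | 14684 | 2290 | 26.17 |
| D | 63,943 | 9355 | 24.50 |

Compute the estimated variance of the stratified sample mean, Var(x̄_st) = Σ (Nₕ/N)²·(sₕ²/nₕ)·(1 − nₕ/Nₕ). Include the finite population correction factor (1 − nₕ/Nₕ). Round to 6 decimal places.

N = 220740. Term for each stratum: Wₕ²sₕ²/nₕ·(1−nₕ/Nₕ).
Var(x̄_st) = 0.004588975 + 0.000272503 + 0.001117032 + 0.004596386 = 0.010574897 → 0.010575.

0.010575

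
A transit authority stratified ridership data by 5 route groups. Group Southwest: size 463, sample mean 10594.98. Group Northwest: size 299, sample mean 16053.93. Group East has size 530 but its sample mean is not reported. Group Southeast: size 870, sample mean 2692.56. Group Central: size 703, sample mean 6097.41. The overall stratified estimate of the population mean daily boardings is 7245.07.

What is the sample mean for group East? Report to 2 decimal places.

N = 463 + 299 + 530 + 870 + 703 = 2865.
Overall total = μ·N = 7245.07·2865 = 20757125.55.
Subtract the known strata: 463·10594.98 + 299·16053.93 + 870·2692.56 + 703·6097.41 = 16334607.24.
Remaining total for group East: 20757125.55 − 16334607.24 = 4422518.31.
Divide by its size: 4422518.31 / 530 = 8344.3742... → 8344.37.

8344.37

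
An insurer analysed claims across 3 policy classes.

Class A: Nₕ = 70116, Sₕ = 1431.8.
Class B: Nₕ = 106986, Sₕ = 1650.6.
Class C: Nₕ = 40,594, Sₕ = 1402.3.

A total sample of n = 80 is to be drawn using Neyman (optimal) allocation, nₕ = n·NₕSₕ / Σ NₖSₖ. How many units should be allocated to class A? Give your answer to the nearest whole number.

24

Σ NₕSₕ = 70116·1431.8 + 106986·1650.6 + 40594·1402.3 = 333908146.6.
Share for A: 100392088.8/333908146.6 = 0.30066.
n_A = 80 × 0.30066 = 24.053... → 24.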